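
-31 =-31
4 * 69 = 276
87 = 87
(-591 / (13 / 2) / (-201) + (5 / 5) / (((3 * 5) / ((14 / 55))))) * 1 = 337244 / 718575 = 0.47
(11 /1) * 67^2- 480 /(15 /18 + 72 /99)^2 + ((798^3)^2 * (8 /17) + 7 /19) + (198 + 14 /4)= 832847298044659042628393 /6853414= 121522980815788896.25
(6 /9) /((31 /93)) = 2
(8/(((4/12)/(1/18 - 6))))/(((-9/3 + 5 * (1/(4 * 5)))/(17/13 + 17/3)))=465664/1287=361.82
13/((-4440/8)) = -13/555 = -0.02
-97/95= -1.02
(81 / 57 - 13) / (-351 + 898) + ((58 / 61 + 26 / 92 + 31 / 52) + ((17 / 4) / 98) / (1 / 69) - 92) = -6479488332111 / 74306707384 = -87.20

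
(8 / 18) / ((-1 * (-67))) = 0.01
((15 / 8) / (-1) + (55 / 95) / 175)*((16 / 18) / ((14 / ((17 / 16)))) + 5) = -9.48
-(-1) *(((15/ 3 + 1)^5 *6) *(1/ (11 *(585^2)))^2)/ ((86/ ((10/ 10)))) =32/ 835891216875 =0.00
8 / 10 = 4 / 5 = 0.80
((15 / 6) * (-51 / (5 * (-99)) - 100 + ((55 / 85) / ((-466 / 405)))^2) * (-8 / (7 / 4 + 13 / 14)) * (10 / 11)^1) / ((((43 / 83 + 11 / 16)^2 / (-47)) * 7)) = -683774485295857666048 / 218972830766545845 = -3122.65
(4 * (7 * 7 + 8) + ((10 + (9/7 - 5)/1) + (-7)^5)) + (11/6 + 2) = -695893/42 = -16568.88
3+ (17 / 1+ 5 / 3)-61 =-118 / 3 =-39.33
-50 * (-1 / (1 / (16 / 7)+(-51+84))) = 160 / 107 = 1.50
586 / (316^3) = 293 / 15777248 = 0.00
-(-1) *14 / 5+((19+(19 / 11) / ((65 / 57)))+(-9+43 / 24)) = 55277 / 3432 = 16.11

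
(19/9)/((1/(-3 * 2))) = -38/3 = -12.67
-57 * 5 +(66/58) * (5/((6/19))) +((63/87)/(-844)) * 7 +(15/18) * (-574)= -745.32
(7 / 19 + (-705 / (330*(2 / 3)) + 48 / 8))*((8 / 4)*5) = 13225 / 418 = 31.64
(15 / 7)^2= 225 / 49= 4.59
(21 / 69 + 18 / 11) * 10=4910 / 253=19.41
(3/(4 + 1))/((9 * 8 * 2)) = 1/240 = 0.00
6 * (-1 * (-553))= 3318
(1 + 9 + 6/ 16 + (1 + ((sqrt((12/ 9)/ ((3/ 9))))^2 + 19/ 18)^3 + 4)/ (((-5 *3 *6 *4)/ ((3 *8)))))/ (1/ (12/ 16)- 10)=-62437/ 379080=-0.16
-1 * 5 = -5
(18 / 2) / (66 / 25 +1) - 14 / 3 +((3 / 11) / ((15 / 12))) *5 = -3313 / 3003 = -1.10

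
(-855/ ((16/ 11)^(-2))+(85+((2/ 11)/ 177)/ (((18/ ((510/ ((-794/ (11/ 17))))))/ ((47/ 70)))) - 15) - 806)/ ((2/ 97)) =-88154657941655/ 714214116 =-123428.89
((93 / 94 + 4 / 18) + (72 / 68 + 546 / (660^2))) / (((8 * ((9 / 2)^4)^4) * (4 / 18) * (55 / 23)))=4655281572352 / 246328690902259812053625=0.00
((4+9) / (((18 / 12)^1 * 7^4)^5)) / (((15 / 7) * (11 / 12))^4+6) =106496 / 103679110537360685751123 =0.00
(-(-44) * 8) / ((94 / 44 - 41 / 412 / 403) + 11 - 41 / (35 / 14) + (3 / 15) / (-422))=-135650083712 / 1257983897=-107.83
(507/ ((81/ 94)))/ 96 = 7943/ 1296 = 6.13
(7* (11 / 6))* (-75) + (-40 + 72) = -1861 / 2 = -930.50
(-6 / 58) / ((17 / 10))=-30 / 493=-0.06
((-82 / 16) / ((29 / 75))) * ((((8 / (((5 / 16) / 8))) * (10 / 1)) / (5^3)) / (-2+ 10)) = -3936 / 145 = -27.14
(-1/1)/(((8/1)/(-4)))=1/2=0.50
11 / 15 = 0.73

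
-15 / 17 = -0.88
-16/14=-8/7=-1.14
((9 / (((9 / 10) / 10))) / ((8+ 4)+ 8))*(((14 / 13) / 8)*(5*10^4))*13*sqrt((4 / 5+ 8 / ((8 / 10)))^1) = 262500*sqrt(30) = 1437771.71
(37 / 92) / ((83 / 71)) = 2627 / 7636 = 0.34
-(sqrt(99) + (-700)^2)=-490000- 3 * sqrt(11)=-490009.95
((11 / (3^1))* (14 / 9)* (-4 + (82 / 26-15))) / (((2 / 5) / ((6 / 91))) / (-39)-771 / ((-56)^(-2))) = 22660 / 606191079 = 0.00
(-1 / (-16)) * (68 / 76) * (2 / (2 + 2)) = 17 / 608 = 0.03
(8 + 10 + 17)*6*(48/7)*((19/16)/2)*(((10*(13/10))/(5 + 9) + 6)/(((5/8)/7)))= 66348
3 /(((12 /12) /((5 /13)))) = 15 /13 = 1.15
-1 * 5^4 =-625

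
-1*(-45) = 45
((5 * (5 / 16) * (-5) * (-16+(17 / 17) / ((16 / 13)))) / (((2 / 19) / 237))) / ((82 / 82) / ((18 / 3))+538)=410335875 / 826624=496.40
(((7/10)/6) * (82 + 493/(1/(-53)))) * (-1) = 182329/60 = 3038.82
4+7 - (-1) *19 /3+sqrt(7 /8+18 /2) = sqrt(158) /4+52 /3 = 20.48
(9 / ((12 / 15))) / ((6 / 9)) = 135 / 8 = 16.88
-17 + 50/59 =-953/59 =-16.15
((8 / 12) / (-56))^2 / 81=1 / 571536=0.00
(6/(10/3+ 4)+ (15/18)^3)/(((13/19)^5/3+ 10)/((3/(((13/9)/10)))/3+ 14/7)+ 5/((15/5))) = 238327004849/476515282122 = 0.50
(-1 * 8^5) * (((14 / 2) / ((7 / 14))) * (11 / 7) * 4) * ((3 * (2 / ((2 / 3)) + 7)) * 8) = -692060160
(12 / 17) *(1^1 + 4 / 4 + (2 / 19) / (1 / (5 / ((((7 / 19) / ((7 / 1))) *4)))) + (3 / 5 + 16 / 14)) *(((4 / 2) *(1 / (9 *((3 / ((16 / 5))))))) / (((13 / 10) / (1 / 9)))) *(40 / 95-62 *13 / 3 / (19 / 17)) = -5752576 / 268515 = -21.42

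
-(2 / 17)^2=-4 / 289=-0.01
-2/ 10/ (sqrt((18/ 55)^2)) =-11/ 18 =-0.61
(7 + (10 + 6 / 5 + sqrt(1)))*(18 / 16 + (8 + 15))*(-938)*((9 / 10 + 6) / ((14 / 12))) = -64241208 / 25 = -2569648.32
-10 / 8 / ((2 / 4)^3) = -10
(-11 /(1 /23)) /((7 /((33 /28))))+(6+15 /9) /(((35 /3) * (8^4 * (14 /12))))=-21373371 /501760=-42.60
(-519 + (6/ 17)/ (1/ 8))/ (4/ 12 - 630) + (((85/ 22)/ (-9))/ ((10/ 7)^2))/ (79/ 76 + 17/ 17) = 3531318799/ 4927739850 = 0.72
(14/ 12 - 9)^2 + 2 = 2281/ 36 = 63.36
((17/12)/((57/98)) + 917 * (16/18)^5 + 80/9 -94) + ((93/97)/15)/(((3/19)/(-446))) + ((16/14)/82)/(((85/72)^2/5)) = 245.70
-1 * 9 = -9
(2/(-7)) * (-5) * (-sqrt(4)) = -20/7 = -2.86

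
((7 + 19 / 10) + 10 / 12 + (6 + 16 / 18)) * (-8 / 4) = -1496 / 45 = -33.24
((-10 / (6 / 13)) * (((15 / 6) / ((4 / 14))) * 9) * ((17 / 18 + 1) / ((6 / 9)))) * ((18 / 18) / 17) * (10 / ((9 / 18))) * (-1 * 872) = 86791250 / 17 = 5105367.65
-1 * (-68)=68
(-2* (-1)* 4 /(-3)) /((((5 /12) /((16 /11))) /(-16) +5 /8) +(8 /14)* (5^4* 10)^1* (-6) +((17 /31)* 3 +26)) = 1777664 /14265966367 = 0.00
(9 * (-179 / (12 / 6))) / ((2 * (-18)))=22.38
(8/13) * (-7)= -56/13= -4.31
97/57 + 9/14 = 1871/798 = 2.34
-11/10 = -1.10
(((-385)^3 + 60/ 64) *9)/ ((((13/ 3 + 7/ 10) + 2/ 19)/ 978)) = -1145244968995725/ 11716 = -97750509473.86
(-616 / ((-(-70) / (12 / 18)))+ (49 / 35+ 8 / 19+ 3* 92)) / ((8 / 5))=77507 / 456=169.97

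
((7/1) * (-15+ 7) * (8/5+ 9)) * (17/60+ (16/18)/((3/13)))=-1656886/675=-2454.65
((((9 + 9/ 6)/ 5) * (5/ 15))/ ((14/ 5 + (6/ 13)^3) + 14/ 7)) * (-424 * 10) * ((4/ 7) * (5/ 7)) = -5822050/ 23541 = -247.32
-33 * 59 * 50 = -97350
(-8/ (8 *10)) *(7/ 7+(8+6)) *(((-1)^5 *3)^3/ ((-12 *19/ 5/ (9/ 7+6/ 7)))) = -2025/ 1064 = -1.90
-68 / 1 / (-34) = 2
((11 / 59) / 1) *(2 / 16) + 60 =28331 / 472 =60.02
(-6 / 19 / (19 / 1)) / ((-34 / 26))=78 / 6137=0.01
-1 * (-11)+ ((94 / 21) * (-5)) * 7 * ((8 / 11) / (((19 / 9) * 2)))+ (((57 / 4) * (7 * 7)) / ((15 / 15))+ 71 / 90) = 683.05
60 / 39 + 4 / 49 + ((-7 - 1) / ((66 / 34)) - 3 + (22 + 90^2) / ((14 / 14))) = 170616923 / 21021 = 8116.50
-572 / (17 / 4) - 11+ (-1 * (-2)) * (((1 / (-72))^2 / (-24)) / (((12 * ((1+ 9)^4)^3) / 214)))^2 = -689604644044799999999999999999999805367 / 4736678363136000000000000000000000000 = -145.59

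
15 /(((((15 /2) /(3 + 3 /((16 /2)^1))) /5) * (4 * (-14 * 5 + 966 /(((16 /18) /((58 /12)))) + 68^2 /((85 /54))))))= 675 /649618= 0.00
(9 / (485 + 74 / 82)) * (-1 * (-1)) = 369 / 19922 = 0.02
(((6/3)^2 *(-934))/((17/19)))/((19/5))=-18680/17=-1098.82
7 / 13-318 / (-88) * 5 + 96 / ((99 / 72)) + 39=72887 / 572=127.42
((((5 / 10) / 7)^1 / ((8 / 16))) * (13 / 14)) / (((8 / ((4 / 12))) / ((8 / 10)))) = 13 / 2940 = 0.00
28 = 28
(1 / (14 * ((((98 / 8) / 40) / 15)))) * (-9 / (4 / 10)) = -27000 / 343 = -78.72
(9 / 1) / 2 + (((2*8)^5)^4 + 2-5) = 2417851639229258349412355 / 2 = 1208925819614629174706178.00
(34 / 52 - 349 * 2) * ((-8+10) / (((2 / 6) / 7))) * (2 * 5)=-3807510 / 13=-292885.38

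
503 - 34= 469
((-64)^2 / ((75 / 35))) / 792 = 3584 / 1485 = 2.41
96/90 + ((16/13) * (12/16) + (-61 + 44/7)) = -52.72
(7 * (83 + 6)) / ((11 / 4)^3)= 39872 / 1331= 29.96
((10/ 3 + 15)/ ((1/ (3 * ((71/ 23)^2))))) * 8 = 2218040/ 529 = 4192.89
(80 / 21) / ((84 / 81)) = 180 / 49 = 3.67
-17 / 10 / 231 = -17 / 2310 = -0.01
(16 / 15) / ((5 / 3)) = 16 / 25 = 0.64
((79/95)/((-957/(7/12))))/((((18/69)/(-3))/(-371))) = -4718749/2181960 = -2.16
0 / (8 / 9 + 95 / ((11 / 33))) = 0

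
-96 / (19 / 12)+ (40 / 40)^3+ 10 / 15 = -3361 / 57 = -58.96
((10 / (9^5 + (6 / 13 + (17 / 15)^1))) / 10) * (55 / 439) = 975 / 459547834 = 0.00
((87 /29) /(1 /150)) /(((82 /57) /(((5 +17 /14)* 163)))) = 181871325 /574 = 316849.00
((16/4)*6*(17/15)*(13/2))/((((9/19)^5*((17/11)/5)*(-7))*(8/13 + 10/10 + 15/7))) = -484533478/531441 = -911.74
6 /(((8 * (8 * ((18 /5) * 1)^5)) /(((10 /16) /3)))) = 15625 /483729408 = 0.00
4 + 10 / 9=46 / 9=5.11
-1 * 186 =-186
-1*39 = -39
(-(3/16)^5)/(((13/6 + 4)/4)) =-0.00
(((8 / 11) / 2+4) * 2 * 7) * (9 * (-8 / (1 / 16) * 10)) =-7741440 / 11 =-703767.27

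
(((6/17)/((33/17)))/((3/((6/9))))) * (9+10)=76/99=0.77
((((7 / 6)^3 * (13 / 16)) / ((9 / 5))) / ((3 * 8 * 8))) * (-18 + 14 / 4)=-646555 / 11943936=-0.05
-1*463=-463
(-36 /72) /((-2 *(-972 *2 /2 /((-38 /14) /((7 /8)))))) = 19 /23814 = 0.00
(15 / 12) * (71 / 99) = 355 / 396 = 0.90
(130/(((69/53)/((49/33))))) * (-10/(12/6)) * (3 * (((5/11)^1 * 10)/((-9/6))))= 168805000/25047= 6739.53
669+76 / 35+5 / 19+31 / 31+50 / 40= 673.68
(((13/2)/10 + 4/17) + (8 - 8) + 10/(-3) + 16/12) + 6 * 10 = 20021/340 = 58.89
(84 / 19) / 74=42 / 703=0.06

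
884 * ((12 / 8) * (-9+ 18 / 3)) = -3978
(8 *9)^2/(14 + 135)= 5184/149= 34.79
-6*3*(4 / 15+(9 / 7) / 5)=-66 / 7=-9.43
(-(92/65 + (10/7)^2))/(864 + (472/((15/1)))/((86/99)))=-118336/30822519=-0.00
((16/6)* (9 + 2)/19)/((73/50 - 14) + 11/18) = -150/1159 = -0.13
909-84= 825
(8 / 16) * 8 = 4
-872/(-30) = 436/15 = 29.07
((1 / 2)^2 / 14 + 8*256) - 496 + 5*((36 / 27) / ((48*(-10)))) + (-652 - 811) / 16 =1472251 / 1008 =1460.57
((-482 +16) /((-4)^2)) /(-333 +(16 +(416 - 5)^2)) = -233 /1348832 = -0.00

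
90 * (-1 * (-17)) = 1530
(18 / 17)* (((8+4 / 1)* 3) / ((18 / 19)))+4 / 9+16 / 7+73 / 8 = 446311 / 8568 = 52.09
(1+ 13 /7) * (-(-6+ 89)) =-1660 /7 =-237.14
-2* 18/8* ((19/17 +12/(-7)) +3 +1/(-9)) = -2455/238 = -10.32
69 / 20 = 3.45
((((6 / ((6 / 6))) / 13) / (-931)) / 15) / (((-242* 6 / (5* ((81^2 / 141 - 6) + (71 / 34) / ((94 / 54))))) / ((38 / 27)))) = 22229 / 3325564242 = 0.00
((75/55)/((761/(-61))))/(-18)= 305/50226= 0.01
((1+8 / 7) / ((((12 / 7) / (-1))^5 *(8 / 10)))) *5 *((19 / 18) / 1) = -5702375 / 5971968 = -0.95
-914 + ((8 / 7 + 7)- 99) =-7034 / 7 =-1004.86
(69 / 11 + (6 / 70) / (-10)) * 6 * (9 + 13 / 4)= 506457 / 1100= 460.42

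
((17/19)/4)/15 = 17/1140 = 0.01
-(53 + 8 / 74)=-1965 / 37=-53.11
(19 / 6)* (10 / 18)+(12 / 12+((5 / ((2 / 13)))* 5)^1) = 4462 / 27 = 165.26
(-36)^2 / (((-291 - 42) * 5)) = -144 / 185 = -0.78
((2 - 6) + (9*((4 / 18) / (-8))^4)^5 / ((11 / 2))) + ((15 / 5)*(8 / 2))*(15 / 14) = 77195475583764556844875382791 / 8715618211070191901840769024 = 8.86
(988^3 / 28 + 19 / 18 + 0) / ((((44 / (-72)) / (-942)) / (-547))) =-2236256366416818 / 77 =-29042290472945.69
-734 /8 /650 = -367 /2600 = -0.14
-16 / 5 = -3.20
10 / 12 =5 / 6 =0.83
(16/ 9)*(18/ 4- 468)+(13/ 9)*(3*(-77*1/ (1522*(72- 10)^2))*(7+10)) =-14462621113/ 17551704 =-824.00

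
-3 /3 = -1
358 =358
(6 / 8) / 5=3 / 20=0.15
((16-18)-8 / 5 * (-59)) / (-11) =-42 / 5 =-8.40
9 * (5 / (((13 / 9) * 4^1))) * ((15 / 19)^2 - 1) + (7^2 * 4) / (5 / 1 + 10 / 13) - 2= 10221064 / 351975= 29.04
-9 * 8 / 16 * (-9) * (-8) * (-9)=2916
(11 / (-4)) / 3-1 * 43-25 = -827 / 12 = -68.92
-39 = -39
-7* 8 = -56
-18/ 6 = -3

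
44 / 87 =0.51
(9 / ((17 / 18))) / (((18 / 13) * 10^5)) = 117 / 1700000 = 0.00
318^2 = 101124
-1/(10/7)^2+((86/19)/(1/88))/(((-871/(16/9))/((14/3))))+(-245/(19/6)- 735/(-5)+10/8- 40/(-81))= 2248349836/33511725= 67.09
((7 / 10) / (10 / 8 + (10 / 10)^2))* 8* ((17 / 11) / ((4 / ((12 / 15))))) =1904 / 2475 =0.77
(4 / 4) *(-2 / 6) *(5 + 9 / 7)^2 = -1936 / 147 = -13.17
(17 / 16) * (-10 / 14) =-85 / 112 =-0.76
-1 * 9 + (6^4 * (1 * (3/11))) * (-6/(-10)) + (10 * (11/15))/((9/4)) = 206.33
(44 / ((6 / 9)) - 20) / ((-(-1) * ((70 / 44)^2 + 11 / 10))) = 111320 / 8787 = 12.67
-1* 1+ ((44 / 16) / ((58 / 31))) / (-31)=-243 / 232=-1.05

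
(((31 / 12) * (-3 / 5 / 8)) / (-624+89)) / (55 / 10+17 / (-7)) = 217 / 1840400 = 0.00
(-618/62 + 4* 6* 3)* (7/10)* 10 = 13461/31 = 434.23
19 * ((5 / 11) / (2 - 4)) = -95 / 22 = -4.32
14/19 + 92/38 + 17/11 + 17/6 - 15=-9359/1254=-7.46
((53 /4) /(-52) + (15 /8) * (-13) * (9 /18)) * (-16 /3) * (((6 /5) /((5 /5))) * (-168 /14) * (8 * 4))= -1987584 /65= -30578.22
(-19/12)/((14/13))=-247/168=-1.47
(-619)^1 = -619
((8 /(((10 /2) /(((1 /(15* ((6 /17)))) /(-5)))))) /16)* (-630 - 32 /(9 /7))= 50099 /20250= 2.47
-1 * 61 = -61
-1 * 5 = -5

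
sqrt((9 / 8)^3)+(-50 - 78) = -128+27*sqrt(2) / 32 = -126.81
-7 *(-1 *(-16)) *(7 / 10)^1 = -392 / 5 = -78.40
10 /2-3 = 2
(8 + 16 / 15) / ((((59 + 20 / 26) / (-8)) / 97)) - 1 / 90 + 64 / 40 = -2706899 / 23310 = -116.13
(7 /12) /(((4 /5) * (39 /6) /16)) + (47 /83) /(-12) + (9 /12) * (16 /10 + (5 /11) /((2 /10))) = 552173 /118690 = 4.65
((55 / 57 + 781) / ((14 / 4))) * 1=89144 / 399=223.42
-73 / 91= -0.80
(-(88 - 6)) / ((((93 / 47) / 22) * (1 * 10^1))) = -42394 / 465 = -91.17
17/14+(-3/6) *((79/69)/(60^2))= 1.21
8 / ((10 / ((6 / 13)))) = 24 / 65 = 0.37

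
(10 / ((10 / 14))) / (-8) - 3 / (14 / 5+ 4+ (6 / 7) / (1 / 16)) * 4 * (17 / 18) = -2.30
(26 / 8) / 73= 13 / 292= 0.04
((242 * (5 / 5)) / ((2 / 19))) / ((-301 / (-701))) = 1611599 / 301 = 5354.15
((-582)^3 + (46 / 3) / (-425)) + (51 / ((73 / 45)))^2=-1339438203230059 / 6794475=-197136379.67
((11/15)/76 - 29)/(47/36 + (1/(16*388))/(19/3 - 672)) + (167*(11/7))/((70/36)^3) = 11206457604610536/830660067909875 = 13.49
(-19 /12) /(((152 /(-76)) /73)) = 1387 /24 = 57.79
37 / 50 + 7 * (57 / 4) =10049 / 100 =100.49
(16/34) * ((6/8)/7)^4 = 81/1306144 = 0.00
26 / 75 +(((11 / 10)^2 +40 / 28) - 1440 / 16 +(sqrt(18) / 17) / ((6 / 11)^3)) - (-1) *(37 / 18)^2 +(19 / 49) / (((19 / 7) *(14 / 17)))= -8197571 / 99225 +1331 *sqrt(2) / 1224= -81.08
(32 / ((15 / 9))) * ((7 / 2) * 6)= 2016 / 5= 403.20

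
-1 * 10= -10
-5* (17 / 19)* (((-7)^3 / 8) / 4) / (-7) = -4165 / 608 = -6.85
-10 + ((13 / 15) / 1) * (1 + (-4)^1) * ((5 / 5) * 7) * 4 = -414 / 5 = -82.80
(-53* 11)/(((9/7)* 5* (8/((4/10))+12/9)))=-4081/960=-4.25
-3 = -3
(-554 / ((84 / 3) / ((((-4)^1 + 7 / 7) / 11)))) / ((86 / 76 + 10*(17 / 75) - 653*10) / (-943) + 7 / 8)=893341620 / 1290669149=0.69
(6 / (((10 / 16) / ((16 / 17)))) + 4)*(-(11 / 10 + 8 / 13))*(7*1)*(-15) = 2594382 / 1105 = 2347.86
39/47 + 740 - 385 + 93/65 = 1091431/3055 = 357.26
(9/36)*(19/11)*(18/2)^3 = 13851/44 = 314.80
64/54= 32/27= 1.19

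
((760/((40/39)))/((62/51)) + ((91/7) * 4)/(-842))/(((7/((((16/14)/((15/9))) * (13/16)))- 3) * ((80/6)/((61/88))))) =113538243663/34270881920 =3.31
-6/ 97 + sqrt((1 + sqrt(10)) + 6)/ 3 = -6/ 97 + sqrt(sqrt(10) + 7)/ 3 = 1.00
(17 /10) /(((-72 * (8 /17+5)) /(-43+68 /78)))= 15317 /84240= 0.18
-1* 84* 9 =-756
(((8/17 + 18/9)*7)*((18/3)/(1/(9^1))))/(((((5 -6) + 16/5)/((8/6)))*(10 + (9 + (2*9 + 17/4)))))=13.72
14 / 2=7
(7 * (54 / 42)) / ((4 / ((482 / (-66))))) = -723 / 44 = -16.43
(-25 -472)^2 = 247009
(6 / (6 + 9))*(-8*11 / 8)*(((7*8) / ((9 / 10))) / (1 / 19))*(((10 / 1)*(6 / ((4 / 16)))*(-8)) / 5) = 5992448 / 3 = 1997482.67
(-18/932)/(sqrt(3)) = -3 *sqrt(3)/466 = -0.01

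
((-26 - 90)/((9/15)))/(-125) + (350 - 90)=19616/75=261.55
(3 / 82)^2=9 / 6724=0.00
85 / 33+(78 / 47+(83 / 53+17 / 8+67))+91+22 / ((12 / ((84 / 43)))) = 4793312105 / 28277832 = 169.51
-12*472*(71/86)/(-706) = 100536/15179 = 6.62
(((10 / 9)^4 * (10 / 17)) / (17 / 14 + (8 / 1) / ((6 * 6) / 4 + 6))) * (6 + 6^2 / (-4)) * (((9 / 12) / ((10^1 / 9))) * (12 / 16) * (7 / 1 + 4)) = -481250 / 56151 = -8.57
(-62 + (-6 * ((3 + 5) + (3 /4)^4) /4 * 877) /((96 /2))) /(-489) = 791679 /1335296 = 0.59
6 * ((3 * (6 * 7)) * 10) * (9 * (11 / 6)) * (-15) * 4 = -7484400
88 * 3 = 264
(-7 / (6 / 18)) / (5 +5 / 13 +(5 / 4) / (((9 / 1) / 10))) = -4914 / 1585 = -3.10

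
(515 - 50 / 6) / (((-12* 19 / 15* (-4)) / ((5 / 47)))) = 125 / 141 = 0.89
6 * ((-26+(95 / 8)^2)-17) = 18819 / 32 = 588.09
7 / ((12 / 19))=133 / 12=11.08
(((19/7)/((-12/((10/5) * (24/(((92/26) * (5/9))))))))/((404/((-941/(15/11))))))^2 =89.00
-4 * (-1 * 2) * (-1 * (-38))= 304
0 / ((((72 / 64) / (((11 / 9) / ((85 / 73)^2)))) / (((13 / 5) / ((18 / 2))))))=0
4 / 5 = 0.80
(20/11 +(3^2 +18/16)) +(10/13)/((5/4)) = 14367/1144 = 12.56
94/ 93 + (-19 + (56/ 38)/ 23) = -728497/ 40641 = -17.93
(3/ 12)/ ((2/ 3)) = 0.38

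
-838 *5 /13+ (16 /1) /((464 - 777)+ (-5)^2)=-75433 /234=-322.36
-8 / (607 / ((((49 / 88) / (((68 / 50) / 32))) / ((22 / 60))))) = -0.47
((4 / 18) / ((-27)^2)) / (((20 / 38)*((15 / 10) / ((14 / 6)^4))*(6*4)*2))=45619 / 191318760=0.00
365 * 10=3650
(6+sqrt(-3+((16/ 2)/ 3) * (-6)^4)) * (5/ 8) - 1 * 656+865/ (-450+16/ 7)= -4100413/ 6268+5 * sqrt(3453)/ 8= -617.46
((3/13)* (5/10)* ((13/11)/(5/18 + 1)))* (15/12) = 135/1012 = 0.13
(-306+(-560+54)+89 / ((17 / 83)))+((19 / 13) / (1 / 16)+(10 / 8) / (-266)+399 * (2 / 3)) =-20713993 / 235144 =-88.09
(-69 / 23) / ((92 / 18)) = -27 / 46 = -0.59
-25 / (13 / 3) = -75 / 13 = -5.77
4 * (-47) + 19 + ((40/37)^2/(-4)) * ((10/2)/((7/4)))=-1627527/9583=-169.83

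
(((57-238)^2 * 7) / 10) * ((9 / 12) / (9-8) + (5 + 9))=13530293 / 40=338257.32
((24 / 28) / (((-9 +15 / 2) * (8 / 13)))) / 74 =-13 / 1036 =-0.01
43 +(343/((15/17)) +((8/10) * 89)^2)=412588/75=5501.17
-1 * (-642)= 642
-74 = -74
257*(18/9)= 514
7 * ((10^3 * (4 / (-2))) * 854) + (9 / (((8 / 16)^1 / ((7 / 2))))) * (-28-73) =-11962363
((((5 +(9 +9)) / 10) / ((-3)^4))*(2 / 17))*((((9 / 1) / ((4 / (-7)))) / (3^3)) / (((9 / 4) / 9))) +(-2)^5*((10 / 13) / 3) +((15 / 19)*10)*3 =78931183 / 5101785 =15.47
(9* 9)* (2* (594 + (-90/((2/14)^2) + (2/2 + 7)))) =-616896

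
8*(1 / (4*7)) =2 / 7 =0.29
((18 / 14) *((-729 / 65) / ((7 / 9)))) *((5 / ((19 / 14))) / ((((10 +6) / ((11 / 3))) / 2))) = -31.31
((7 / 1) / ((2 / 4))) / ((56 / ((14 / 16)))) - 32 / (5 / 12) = -12253 / 160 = -76.58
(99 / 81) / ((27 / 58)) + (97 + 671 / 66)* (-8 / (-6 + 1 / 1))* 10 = 417302 / 243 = 1717.29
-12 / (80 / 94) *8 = -564 / 5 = -112.80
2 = 2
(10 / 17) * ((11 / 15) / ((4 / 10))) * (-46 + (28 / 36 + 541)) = 245410 / 459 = 534.66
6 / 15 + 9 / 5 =11 / 5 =2.20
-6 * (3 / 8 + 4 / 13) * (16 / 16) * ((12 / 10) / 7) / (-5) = 639 / 4550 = 0.14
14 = 14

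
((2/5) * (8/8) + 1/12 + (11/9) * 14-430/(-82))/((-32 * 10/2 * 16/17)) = -2865299/18892800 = -0.15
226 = 226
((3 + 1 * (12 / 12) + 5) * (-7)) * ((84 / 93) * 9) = -15876 / 31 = -512.13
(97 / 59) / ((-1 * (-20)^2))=-97 / 23600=-0.00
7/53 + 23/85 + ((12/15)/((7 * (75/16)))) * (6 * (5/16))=70698/157675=0.45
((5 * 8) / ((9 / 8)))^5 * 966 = 1080452710400000 / 19683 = 54892684570.44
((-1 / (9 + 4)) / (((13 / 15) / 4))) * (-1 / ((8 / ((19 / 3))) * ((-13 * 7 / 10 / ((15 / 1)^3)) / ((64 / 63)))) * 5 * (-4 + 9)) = -285000000 / 107653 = -2647.39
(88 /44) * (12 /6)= 4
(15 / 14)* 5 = 75 / 14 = 5.36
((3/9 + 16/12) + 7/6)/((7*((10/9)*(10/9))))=459/1400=0.33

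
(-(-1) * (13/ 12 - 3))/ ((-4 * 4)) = 23/ 192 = 0.12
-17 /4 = -4.25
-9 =-9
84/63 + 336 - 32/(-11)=11228/33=340.24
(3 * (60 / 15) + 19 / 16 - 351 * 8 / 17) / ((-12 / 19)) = 785479 / 3264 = 240.65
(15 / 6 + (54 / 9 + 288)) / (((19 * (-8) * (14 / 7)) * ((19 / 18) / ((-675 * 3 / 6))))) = 3602475 / 11552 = 311.85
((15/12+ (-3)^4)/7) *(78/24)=611/16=38.19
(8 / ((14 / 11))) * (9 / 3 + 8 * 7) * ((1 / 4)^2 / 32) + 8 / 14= 1161 / 896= 1.30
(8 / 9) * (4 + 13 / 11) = 152 / 33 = 4.61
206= 206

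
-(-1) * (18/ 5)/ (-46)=-9/ 115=-0.08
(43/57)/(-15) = -43/855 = -0.05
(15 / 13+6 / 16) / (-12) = -53 / 416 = -0.13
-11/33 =-1/3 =-0.33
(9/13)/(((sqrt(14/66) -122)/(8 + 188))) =-7101864/6385145 -1764 *sqrt(231)/6385145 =-1.12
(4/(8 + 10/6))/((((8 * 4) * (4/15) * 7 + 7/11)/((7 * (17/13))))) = 33660/536471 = 0.06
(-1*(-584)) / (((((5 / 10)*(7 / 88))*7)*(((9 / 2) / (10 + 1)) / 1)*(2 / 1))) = 1130624 / 441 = 2563.77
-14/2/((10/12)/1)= -42/5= -8.40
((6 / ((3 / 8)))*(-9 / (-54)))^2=7.11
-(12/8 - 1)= -1/2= -0.50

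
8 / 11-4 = -36 / 11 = -3.27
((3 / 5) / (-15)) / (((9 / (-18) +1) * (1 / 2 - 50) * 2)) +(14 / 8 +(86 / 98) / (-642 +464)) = 1.75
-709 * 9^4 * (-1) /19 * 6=27910494 /19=1468973.37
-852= -852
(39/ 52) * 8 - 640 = -634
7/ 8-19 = -145/ 8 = -18.12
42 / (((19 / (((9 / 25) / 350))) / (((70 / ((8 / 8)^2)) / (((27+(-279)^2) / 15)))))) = 3 / 97850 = 0.00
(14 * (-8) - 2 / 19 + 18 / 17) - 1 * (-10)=-32638 / 323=-101.05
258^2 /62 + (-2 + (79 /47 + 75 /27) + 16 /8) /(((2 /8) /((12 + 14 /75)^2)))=274559408894 /73760625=3722.30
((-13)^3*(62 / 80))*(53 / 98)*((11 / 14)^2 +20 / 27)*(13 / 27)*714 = -5733337910417 / 13335840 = -429919.52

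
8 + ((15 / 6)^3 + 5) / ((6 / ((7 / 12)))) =10.01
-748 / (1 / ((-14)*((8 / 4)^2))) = 41888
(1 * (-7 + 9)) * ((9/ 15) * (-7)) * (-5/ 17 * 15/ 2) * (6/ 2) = 945/ 17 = 55.59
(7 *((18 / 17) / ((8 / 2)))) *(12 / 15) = 126 / 85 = 1.48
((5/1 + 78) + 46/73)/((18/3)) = 2035/146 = 13.94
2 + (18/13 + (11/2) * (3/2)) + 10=1125/52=21.63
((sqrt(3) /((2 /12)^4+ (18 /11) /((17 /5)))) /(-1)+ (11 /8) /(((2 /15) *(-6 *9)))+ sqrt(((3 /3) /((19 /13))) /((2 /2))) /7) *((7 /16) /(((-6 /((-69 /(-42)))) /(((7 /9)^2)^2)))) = -7889 *sqrt(247) /23934528+ 3037265 /362797056+ 10326701 *sqrt(3) /113555844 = 0.16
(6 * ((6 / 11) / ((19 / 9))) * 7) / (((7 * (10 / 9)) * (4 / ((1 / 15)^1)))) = 243 / 10450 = 0.02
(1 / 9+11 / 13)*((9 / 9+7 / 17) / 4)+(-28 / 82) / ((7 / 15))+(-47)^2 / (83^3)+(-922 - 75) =-15502318867312 / 15542886021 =-997.39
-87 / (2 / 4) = -174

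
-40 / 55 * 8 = -5.82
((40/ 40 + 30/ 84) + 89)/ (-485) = -253/ 1358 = -0.19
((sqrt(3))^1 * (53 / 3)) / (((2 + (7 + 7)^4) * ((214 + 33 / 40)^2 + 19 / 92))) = 975200 * sqrt(3) / 97869059382429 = 0.00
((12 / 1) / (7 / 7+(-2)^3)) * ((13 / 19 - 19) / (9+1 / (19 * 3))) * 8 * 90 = 4510080 / 1799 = 2506.99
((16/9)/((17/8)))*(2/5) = 256/765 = 0.33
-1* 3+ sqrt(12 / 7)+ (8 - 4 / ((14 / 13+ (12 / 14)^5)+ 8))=5.89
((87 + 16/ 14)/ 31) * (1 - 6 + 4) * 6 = -3702/ 217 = -17.06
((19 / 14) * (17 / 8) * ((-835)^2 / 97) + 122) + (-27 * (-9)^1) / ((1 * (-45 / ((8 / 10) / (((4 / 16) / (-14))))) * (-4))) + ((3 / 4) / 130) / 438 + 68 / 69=184887842110261 / 8892319800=20791.86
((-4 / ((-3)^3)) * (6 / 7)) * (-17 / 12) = -34 / 189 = -0.18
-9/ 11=-0.82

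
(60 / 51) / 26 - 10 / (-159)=3800 / 35139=0.11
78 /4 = 39 /2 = 19.50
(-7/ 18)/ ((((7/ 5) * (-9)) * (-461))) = -5/ 74682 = -0.00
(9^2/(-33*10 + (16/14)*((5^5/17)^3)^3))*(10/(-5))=-67239325973799/113686837721616029602410885458465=-0.00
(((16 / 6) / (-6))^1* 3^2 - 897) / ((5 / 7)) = -6307 / 5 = -1261.40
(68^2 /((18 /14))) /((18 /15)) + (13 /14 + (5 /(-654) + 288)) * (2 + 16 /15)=79994944 /20601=3883.06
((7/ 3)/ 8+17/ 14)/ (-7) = -253/ 1176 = -0.22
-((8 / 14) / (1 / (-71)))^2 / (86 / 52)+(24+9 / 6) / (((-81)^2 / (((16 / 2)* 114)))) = -1523309336 / 1536003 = -991.74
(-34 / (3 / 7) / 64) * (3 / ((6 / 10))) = -595 / 96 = -6.20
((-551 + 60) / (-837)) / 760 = 0.00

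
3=3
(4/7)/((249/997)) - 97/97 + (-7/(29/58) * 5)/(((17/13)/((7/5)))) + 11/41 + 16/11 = -961246780/13363581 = -71.93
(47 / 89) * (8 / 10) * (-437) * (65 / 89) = -1068028 / 7921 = -134.83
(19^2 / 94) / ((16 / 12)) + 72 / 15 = 14439 / 1880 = 7.68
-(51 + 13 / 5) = -268 / 5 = -53.60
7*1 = 7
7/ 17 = 0.41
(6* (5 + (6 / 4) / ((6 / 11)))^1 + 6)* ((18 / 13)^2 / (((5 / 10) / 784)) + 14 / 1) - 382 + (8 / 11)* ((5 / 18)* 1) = 2646405743 / 16731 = 158173.79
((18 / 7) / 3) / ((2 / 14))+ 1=7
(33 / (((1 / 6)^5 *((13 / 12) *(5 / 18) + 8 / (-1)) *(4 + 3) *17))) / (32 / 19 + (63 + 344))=-1053119232 / 1536670205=-0.69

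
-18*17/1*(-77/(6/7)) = 27489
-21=-21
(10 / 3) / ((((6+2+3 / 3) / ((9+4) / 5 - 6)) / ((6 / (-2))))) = 34 / 9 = 3.78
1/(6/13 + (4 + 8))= 13/162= 0.08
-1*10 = -10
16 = 16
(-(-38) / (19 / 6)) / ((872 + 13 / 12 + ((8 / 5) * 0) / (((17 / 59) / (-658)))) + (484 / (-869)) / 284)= 807696 / 58765361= 0.01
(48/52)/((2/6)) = 36/13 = 2.77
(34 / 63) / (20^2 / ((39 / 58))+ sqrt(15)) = 0.00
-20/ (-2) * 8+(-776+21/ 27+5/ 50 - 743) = -129431/ 90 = -1438.12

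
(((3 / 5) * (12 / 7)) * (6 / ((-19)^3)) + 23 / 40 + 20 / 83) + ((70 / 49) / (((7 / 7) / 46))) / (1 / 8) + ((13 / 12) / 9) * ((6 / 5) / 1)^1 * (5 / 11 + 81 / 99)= 8312014914619 / 15780912840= 526.71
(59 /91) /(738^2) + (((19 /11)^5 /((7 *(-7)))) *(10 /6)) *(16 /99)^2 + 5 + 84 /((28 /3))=283678452134261725 /20282533726418964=13.99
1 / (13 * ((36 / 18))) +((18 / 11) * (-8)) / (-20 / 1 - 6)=155 / 286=0.54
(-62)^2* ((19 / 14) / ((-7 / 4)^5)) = -37394432 / 117649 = -317.85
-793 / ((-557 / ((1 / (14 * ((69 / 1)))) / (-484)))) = -793 / 260422008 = -0.00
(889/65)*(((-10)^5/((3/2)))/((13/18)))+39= -213353409/169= -1262446.21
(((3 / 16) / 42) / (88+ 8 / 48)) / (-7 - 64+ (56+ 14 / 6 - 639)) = -9 / 115829840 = -0.00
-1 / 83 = -0.01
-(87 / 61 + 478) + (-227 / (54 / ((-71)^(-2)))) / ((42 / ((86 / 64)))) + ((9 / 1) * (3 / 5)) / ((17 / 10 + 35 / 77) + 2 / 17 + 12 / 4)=-105260499662744471 / 220025201606784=-478.40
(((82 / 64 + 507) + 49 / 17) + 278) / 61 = 429305 / 33184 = 12.94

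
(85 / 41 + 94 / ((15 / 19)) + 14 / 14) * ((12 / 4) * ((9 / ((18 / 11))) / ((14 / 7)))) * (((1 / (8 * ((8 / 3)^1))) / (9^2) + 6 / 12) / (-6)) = -35736437 / 425088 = -84.07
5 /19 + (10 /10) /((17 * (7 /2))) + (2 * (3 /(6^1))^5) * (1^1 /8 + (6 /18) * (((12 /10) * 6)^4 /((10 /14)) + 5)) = 213729681331 /2713200000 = 78.77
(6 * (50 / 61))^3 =27000000 / 226981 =118.95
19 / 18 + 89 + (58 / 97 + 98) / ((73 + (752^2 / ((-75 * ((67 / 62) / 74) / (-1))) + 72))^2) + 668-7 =8832392810472956248237447 / 11759972674638284447634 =751.06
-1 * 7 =-7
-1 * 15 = -15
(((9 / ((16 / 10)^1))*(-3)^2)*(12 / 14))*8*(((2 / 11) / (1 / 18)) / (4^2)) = 10935 / 154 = 71.01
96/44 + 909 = 10023/11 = 911.18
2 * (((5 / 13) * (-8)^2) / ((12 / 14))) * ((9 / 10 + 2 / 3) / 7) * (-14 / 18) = -10528 / 1053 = -10.00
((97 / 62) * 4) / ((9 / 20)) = 13.91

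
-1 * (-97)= 97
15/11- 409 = -407.64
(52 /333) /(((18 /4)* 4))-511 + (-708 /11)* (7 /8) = -37404985 /65934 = -567.31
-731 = -731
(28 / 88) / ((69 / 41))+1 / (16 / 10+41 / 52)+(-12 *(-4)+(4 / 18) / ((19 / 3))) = 548983 / 11286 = 48.64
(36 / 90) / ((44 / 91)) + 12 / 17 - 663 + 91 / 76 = -46918749 / 71060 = -660.27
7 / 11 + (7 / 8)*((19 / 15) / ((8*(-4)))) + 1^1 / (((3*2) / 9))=88777 / 42240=2.10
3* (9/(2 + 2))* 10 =135/2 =67.50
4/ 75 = 0.05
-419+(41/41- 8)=-426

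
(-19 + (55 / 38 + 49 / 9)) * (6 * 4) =-16564 / 57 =-290.60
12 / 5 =2.40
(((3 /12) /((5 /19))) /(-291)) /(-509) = 19 /2962380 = 0.00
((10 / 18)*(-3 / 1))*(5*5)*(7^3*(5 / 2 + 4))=-557375 / 6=-92895.83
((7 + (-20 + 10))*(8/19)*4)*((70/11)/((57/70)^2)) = -48.49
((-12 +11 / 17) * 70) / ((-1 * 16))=6755 / 136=49.67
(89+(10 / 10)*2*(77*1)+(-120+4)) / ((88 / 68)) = 2159 / 22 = 98.14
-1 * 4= -4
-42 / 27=-14 / 9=-1.56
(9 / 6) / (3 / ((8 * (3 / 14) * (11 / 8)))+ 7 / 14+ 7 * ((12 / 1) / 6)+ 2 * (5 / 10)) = 11 / 123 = 0.09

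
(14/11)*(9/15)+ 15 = 867/55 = 15.76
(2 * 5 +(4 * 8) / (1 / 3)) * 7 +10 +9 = 761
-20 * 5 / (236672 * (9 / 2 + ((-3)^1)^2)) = -25 / 798768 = -0.00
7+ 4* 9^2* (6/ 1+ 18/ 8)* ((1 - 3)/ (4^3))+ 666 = 18863/ 32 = 589.47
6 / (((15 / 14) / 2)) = 56 / 5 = 11.20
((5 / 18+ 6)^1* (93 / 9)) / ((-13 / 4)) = -7006 / 351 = -19.96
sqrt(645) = 25.40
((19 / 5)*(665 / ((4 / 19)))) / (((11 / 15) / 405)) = 291678975 / 44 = 6629067.61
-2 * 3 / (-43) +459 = 19743 / 43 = 459.14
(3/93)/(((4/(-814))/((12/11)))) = -222/31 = -7.16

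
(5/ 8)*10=25/ 4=6.25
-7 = -7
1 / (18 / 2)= 1 / 9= 0.11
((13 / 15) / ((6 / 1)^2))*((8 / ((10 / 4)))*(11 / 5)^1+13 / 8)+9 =994529 / 108000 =9.21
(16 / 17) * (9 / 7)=144 / 119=1.21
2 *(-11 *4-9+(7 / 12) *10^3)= 3182 / 3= 1060.67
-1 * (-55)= 55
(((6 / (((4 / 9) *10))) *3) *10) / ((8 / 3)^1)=243 / 16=15.19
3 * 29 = 87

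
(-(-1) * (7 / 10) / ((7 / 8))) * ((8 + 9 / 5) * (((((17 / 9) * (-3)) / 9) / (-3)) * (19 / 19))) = 3332 / 2025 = 1.65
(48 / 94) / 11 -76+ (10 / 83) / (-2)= -3261829 / 42911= -76.01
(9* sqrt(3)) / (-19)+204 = 204 - 9* sqrt(3) / 19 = 203.18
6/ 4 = 1.50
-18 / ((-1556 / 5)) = 45 / 778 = 0.06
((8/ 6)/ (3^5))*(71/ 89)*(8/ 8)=284/ 64881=0.00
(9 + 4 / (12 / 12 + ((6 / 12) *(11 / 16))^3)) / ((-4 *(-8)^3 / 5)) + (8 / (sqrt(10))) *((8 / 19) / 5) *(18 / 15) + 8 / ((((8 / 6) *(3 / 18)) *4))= 192 *sqrt(10) / 2375 + 630702583 / 69834752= 9.29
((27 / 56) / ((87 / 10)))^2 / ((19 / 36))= 18225 / 3131884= 0.01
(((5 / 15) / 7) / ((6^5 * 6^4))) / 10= 1 / 2116316160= 0.00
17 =17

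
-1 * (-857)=857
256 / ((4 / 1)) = 64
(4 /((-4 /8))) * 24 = -192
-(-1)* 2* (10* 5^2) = 500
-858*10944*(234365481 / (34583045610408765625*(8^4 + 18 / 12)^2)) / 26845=-462838344192 / 3278210848304266899083984375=-0.00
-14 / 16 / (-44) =7 / 352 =0.02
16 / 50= 8 / 25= 0.32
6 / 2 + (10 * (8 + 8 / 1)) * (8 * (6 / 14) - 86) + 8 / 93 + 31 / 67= -576088096 / 43617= -13207.88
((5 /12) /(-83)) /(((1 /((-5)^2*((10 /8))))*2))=-625 /7968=-0.08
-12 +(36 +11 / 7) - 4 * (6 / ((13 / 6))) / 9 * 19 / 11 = 23.45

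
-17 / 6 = -2.83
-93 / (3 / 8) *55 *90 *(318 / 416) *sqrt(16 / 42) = -8132850 *sqrt(42) / 91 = -579196.62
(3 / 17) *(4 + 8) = 36 / 17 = 2.12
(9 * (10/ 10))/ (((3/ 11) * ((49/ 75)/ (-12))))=-29700/ 49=-606.12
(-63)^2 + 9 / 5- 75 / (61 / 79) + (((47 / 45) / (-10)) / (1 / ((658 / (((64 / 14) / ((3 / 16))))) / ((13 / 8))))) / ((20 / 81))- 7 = 97942315873 / 25376000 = 3859.64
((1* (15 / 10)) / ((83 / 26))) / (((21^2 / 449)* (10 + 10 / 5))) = 0.04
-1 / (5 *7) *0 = 0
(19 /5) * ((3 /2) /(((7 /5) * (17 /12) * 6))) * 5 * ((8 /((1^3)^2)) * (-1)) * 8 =-18240 /119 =-153.28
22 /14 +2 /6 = 40 /21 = 1.90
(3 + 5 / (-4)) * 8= 14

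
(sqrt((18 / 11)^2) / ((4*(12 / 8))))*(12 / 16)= 0.20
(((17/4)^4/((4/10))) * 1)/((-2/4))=-417605/256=-1631.27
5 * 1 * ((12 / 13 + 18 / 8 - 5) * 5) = -2375 / 52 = -45.67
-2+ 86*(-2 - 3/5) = -1128/5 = -225.60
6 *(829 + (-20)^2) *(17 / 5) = 125358 / 5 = 25071.60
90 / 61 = 1.48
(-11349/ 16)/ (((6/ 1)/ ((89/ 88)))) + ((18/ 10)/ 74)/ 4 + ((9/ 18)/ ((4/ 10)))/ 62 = -119.54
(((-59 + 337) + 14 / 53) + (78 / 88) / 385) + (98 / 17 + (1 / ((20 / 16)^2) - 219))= 5011674803 / 76314700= 65.67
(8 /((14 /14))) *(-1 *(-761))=6088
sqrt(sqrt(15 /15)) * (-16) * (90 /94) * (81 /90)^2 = -2916 /235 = -12.41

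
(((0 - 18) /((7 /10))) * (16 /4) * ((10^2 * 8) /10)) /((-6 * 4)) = 2400 /7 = 342.86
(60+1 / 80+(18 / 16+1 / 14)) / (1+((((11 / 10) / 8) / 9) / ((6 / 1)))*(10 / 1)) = 925479 / 15505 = 59.69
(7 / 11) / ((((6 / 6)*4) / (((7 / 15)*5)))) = 49 / 132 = 0.37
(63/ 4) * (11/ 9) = 77/ 4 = 19.25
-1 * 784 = -784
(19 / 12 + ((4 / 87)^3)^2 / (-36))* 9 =24716693453417 / 1734504804036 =14.25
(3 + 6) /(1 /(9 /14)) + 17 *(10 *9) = 21501 /14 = 1535.79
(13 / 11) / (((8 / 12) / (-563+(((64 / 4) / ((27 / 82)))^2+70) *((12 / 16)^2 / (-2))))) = -21005855 / 9504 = -2210.21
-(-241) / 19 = 241 / 19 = 12.68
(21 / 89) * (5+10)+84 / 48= 1883 / 356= 5.29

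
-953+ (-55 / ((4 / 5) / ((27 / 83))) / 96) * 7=-10141997 / 10624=-954.63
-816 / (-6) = 136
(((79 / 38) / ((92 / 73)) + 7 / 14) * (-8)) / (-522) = 835 / 25346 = 0.03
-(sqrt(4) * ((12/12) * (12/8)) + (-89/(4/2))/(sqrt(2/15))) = -3 + 89 * sqrt(30)/4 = 118.87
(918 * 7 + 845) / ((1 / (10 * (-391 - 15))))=-29520260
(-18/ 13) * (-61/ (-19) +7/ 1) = -3492/ 247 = -14.14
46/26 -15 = -172/13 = -13.23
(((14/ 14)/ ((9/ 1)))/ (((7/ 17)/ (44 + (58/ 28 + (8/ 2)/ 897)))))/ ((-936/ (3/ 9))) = -0.00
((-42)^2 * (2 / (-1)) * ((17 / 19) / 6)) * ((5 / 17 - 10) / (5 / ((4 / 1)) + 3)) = 388080 / 323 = 1201.49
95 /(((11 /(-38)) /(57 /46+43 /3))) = -3878945 /759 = -5110.60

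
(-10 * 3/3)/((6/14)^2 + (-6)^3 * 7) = 490/74079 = 0.01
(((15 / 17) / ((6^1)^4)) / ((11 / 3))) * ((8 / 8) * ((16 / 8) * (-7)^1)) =-35 / 13464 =-0.00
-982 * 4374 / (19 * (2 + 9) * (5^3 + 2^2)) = -159.31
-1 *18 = -18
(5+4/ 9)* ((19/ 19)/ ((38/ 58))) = 1421/ 171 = 8.31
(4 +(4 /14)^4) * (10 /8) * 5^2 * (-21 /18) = -300625 /2058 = -146.08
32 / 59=0.54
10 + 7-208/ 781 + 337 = 276266/ 781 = 353.73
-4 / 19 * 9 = -36 / 19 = -1.89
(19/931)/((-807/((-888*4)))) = 1184/13181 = 0.09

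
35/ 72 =0.49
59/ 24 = 2.46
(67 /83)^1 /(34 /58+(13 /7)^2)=95207 /475922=0.20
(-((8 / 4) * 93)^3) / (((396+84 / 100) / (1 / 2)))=-26811900 / 3307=-8107.62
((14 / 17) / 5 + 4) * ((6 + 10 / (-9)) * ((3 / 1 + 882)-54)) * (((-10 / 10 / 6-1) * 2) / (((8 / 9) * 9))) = -1258411 / 255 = -4934.95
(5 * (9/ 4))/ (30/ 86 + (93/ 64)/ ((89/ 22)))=459240/ 28903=15.89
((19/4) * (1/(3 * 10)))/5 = 19/600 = 0.03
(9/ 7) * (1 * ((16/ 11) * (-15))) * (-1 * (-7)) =-2160/ 11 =-196.36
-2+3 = 1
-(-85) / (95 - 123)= -3.04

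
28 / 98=2 / 7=0.29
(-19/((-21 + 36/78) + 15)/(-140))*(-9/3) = 247/3360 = 0.07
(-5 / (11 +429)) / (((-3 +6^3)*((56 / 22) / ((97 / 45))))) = -97 / 2147040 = -0.00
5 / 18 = 0.28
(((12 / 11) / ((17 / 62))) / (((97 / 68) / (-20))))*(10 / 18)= -99200 / 3201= -30.99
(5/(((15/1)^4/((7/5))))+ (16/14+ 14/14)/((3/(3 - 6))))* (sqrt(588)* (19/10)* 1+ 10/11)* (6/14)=-14427194* sqrt(3)/590625 - 1518652/1819125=-43.14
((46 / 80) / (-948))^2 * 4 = 529 / 359481600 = 0.00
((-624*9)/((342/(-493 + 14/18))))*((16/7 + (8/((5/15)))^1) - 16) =11057280/133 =83137.44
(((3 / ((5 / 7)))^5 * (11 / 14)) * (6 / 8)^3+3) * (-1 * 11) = -1919308281 / 400000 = -4798.27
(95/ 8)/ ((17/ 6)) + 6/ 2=489/ 68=7.19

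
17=17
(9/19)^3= 729/6859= 0.11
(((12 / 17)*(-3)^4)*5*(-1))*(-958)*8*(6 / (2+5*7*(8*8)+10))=5837.48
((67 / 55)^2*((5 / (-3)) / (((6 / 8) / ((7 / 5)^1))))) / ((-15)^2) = -125692 / 6125625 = -0.02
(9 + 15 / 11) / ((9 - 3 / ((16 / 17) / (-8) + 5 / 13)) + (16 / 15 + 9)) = 100890 / 76219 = 1.32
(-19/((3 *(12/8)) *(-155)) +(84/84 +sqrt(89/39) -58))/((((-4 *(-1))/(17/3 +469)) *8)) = -7073453/8370 +89 *sqrt(3471)/234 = -822.69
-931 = -931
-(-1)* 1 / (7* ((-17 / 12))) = -12 / 119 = -0.10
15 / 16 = 0.94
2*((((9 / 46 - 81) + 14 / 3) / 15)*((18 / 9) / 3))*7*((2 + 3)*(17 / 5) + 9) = -3824548 / 3105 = -1231.74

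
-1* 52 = -52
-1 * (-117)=117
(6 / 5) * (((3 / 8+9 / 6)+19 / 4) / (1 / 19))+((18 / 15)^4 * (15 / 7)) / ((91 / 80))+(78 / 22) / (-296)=8034142563 / 51851800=154.94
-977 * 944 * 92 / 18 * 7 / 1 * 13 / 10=-1930348784 / 45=-42896639.64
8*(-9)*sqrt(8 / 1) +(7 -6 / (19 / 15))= 43 / 19 -144*sqrt(2)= -201.38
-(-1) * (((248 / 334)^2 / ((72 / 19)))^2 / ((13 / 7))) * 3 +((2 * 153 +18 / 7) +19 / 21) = 591488444602819 / 1911045560697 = 309.51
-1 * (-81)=81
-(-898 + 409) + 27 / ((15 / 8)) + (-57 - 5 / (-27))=446.59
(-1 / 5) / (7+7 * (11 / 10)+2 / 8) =-4 / 299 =-0.01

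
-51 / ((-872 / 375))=19125 / 872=21.93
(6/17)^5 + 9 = 12786489/1419857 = 9.01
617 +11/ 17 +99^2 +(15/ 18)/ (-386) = 410202887/ 39372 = 10418.64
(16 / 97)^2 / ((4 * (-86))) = -32 / 404587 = -0.00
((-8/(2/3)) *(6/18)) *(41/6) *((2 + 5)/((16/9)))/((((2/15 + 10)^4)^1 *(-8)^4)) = -43588125/17491388530688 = -0.00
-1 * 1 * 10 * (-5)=50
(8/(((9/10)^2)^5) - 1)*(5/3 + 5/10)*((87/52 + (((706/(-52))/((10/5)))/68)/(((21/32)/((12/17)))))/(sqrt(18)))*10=63010545876166475*sqrt(2)/507871068712056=175.46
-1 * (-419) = 419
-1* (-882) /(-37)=-882 /37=-23.84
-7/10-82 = -827/10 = -82.70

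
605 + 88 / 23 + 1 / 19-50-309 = 109197 / 437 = 249.88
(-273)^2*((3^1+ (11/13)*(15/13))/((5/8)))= 2370816/5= 474163.20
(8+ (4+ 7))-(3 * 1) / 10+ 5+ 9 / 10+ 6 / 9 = 379 / 15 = 25.27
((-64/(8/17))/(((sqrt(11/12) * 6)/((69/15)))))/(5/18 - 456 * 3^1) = 18768 * sqrt(33)/1354045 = 0.08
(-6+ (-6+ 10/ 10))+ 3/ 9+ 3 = -23/ 3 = -7.67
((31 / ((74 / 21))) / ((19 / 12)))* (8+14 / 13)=50.43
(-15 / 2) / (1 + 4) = -3 / 2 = -1.50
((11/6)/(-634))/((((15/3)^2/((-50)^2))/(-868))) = 238700/951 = 251.00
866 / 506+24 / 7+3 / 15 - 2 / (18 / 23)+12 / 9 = 328169 / 79695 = 4.12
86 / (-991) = -86 / 991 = -0.09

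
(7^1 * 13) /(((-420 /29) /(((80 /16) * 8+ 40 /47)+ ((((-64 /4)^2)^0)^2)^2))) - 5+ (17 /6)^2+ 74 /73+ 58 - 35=-72850573 /308790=-235.92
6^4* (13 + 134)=190512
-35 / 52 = -0.67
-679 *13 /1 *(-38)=335426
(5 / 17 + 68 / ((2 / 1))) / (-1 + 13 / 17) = -583 / 4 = -145.75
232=232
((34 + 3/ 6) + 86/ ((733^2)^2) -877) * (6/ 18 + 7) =-5350673967569843/ 866038408563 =-6178.33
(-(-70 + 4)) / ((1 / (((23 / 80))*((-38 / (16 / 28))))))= -100947 / 80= -1261.84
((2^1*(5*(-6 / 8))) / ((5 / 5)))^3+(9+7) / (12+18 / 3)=-30311 / 72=-420.99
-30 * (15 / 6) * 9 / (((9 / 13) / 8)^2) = -270400 / 3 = -90133.33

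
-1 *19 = -19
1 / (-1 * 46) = -1 / 46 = -0.02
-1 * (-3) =3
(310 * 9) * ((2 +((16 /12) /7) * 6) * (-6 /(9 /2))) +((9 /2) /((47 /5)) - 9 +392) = -7440631 /658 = -11307.95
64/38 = 32/19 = 1.68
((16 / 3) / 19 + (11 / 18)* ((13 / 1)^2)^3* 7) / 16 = 1290501.03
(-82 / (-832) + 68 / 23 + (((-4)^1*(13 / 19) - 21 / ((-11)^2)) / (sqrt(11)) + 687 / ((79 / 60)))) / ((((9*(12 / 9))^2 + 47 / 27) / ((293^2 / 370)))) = 919525174391907 / 1100511838400 - 15509222793*sqrt(11) / 36819519550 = 834.15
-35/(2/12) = -210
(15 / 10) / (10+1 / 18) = 27 / 181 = 0.15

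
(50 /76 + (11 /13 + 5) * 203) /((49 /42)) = 1759767 /1729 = 1017.79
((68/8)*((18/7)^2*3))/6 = 1377/49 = 28.10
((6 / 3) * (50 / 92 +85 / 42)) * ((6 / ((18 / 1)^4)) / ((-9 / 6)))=-620 / 3168963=-0.00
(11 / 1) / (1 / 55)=605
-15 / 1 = -15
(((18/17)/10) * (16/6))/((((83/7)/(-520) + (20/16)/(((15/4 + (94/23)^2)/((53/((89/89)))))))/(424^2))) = 135941341605888/8613581131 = 15782.21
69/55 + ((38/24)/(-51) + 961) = 32388443/33660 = 962.22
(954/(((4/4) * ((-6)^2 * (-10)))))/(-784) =53/15680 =0.00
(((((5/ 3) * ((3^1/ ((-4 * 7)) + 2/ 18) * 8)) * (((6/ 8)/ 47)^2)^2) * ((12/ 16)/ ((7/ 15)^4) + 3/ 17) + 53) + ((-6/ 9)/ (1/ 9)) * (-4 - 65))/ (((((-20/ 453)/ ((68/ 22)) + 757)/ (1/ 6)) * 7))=0.01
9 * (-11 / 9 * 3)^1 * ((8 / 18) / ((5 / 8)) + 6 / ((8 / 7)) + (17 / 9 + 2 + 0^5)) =-6501 / 20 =-325.05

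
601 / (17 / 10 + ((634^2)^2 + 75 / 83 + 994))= 498830 / 134101960354061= 0.00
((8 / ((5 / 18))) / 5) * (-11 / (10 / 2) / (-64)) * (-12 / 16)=-297 / 2000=-0.15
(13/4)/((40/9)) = 117/160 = 0.73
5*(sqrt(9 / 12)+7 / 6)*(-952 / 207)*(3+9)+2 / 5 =-560.51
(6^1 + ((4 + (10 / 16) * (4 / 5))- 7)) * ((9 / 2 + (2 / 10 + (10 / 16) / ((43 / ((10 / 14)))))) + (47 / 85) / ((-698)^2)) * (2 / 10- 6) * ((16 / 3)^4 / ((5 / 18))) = -619951805095936 / 2225913275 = -278515.71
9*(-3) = -27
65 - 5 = 60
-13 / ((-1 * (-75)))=-13 / 75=-0.17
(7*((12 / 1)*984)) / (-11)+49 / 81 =-6694597 / 891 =-7513.58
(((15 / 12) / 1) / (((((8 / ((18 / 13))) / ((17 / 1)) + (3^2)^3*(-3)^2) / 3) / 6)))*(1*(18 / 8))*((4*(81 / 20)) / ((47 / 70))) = 7026831 / 37746076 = 0.19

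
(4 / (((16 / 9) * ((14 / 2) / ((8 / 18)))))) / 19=1 / 133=0.01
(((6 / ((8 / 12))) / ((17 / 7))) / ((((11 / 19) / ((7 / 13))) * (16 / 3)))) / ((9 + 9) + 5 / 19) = 477603 / 13496912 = 0.04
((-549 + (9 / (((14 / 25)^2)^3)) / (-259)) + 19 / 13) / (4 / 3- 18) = 41729192701071 / 1267597385600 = 32.92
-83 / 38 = -2.18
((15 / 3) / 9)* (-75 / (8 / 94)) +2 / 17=-99851 / 204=-489.47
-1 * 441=-441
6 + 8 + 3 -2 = 15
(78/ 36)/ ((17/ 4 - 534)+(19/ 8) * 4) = -26/ 6243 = -0.00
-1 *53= -53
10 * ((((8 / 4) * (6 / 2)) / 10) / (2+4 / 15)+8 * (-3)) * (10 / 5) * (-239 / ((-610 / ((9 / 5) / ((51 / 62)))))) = -35874378 / 88145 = -406.99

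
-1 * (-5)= 5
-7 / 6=-1.17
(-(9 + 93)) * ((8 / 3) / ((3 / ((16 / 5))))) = -290.13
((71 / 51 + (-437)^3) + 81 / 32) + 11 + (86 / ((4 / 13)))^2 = -136068518693 / 1632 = -83375317.83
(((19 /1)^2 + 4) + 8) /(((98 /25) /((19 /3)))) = 177175 /294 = 602.64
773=773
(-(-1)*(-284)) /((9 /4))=-1136 /9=-126.22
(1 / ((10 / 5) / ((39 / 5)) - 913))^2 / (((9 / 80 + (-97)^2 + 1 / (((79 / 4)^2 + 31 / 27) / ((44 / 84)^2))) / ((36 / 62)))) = 18137699405280 / 244859898711407023115237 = 0.00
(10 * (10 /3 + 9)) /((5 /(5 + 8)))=962 /3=320.67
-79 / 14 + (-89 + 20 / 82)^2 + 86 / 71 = 13155462269 / 1670914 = 7873.21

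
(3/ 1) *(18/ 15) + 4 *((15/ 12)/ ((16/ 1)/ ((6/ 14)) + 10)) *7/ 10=5217/ 1420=3.67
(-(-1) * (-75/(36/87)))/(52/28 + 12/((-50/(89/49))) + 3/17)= -15098125/133088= -113.44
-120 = -120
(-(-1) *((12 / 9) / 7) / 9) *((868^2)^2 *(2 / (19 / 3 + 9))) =324370127872 / 207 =1567005448.66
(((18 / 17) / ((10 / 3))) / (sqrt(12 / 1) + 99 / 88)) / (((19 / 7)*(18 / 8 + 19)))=-18144 / 31435975 + 32256*sqrt(3) / 31435975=0.00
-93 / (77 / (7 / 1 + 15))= -186 / 7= -26.57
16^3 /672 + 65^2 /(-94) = -76693 /1974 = -38.85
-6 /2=-3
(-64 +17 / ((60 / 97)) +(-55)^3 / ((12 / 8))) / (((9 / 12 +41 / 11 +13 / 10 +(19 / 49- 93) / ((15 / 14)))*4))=512603707 / 1490612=343.89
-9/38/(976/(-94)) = 423/18544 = 0.02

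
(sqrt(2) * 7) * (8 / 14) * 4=22.63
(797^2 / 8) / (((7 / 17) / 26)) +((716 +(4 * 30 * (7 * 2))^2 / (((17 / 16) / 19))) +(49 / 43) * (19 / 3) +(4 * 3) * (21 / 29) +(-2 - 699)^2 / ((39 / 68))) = 434761755780123 / 7716436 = 56342300.48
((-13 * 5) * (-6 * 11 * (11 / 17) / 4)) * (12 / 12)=23595 / 34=693.97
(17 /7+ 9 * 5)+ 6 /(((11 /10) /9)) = 7432 /77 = 96.52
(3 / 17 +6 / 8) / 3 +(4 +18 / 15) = 1873 / 340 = 5.51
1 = 1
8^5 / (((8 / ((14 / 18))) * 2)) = 14336 / 9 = 1592.89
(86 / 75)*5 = 86 / 15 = 5.73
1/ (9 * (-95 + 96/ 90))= -5/ 4227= -0.00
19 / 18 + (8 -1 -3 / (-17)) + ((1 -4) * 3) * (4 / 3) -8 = -3601 / 306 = -11.77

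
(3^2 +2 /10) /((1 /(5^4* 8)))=46000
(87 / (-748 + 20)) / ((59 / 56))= -87 / 767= -0.11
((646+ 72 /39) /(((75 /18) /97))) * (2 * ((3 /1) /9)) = 3267736 /325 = 10054.57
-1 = -1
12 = 12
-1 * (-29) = 29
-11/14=-0.79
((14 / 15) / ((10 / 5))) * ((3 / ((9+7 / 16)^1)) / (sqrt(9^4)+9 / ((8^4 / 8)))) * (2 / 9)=114688 / 281863395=0.00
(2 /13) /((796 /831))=0.16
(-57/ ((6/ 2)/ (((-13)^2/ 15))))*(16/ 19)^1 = -2704/ 15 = -180.27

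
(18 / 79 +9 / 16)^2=998001 / 1597696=0.62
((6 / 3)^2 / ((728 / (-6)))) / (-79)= 3 / 7189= 0.00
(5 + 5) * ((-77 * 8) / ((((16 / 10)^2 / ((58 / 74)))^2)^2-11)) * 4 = -972511375000000 / 4057729409843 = -239.67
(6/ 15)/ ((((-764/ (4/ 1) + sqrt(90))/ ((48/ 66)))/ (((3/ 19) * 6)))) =-55008/ 38028595 - 864 * sqrt(10)/ 38028595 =-0.00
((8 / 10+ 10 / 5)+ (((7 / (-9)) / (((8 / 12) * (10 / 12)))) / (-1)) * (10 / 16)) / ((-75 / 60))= -147 / 50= -2.94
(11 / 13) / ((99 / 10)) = 10 / 117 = 0.09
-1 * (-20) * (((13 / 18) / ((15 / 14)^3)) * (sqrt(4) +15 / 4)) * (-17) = -6973876 / 6075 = -1147.96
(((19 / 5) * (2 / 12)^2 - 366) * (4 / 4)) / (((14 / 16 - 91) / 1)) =131722 / 32445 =4.06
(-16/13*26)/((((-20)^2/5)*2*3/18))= -6/5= -1.20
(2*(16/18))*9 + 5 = 21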